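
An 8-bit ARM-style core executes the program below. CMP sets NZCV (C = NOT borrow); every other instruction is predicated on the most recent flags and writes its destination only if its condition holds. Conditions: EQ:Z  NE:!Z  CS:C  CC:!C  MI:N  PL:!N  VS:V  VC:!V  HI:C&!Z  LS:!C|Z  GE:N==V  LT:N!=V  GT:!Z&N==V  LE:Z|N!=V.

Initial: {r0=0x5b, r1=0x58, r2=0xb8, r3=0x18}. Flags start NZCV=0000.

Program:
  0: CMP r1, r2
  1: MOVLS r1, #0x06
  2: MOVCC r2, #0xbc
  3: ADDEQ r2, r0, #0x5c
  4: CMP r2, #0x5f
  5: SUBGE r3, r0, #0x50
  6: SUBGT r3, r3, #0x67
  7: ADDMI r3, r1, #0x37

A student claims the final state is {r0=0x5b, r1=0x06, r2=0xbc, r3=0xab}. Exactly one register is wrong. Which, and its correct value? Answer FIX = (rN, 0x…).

[0] flags=1001 → (cmp)
[1] flags=1001 LS?T → r1=0x06
[2] flags=1001 CC?T → r2=0xbc
[3] flags=1001 EQ?F → skip
[4] flags=0011 → (cmp)
[5] flags=0011 GE?F → skip
[6] flags=0011 GT?F → skip
[7] flags=0011 MI?F → skip

FIX = (r3, 0x18)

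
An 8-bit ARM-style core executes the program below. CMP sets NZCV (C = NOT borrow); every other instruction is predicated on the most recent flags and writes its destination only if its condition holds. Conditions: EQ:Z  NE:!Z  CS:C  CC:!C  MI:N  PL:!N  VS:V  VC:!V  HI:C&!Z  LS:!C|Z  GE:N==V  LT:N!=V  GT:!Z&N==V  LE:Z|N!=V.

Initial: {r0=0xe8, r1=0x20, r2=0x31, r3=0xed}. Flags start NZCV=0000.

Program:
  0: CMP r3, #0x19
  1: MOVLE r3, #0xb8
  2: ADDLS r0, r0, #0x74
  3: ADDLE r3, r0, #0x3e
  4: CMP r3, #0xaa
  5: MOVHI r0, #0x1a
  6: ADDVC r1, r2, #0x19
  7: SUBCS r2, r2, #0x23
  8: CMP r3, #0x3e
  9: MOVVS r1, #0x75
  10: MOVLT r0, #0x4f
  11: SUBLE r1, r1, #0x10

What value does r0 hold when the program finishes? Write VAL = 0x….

VAL = 0x4f

0: ✓ CMP  NZCV=1010
1: ✓ MOVLE  r3←0xb8
2: · ADDLS
3: ✓ ADDLE  r3←0x26
4: ✓ CMP  NZCV=0000
5: · MOVHI
6: ✓ ADDVC  r1←0x4a
7: · SUBCS
8: ✓ CMP  NZCV=1000
9: · MOVVS
10: ✓ MOVLT  r0←0x4f
11: ✓ SUBLE  r1←0x3a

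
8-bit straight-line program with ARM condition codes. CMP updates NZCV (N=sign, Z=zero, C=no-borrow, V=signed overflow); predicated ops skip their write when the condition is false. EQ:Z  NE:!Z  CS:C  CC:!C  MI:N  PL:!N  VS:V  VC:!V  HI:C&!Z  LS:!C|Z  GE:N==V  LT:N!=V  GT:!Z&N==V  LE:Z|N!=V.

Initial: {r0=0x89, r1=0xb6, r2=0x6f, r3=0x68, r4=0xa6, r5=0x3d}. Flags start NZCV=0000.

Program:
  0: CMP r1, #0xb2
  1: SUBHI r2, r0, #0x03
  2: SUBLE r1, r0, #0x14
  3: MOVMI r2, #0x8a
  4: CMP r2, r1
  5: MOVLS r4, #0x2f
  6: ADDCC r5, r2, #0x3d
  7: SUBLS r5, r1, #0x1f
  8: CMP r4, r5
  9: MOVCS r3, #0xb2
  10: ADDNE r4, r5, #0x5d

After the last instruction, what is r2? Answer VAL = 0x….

VAL = 0x86

[0] flags=0010 → (cmp)
[1] flags=0010 HI?T → r2=0x86
[2] flags=0010 LE?F → skip
[3] flags=0010 MI?F → skip
[4] flags=1000 → (cmp)
[5] flags=1000 LS?T → r4=0x2f
[6] flags=1000 CC?T → r5=0xc3
[7] flags=1000 LS?T → r5=0x97
[8] flags=1001 → (cmp)
[9] flags=1001 CS?F → skip
[10] flags=1001 NE?T → r4=0xf4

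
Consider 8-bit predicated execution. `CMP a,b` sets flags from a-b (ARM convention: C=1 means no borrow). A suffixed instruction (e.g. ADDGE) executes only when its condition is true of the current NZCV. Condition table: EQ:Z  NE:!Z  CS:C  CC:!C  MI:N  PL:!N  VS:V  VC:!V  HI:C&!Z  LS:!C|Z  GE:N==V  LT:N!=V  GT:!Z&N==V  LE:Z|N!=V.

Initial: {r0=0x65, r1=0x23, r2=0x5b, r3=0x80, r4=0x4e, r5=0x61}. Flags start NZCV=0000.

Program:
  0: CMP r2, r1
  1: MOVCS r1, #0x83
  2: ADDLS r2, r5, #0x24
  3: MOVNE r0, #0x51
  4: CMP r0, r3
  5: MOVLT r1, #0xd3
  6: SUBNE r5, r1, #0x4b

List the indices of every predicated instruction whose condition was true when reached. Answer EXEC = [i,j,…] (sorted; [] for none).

[0] flags=0010 → (cmp)
[1] flags=0010 CS?T → r1=0x83
[2] flags=0010 LS?F → skip
[3] flags=0010 NE?T → r0=0x51
[4] flags=1001 → (cmp)
[5] flags=1001 LT?F → skip
[6] flags=1001 NE?T → r5=0x38

EXEC = [1,3,6]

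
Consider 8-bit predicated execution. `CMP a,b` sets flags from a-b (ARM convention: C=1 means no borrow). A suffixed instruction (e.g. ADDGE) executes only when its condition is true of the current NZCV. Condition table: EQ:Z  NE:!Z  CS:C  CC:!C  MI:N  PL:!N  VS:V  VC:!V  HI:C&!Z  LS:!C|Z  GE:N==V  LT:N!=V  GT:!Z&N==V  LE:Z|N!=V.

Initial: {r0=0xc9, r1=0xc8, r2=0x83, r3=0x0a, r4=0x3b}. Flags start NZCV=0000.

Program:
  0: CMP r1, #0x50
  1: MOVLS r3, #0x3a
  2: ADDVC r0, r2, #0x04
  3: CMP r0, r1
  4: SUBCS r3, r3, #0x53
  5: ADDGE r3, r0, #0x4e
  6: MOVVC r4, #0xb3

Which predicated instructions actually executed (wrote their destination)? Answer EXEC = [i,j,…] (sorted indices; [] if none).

EXEC = [4,5,6]

0: ✓ CMP  NZCV=0011
1: · MOVLS
2: · ADDVC
3: ✓ CMP  NZCV=0010
4: ✓ SUBCS  r3←0xb7
5: ✓ ADDGE  r3←0x17
6: ✓ MOVVC  r4←0xb3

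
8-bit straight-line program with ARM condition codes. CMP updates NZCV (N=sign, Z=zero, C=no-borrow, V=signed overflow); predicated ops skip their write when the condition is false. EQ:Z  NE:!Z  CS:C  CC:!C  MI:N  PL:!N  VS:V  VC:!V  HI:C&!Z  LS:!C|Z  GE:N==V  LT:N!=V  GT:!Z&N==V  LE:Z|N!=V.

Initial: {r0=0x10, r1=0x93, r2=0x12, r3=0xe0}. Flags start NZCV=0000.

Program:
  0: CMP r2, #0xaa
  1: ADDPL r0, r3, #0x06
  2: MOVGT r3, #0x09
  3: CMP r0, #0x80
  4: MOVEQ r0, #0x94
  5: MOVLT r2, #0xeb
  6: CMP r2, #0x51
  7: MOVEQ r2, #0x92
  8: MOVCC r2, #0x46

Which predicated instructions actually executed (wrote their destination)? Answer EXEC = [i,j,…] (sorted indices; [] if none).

EXEC = [1,2,8]

0: ✓ CMP  NZCV=0000
1: ✓ ADDPL  r0←0xe6
2: ✓ MOVGT  r3←0x09
3: ✓ CMP  NZCV=0010
4: · MOVEQ
5: · MOVLT
6: ✓ CMP  NZCV=1000
7: · MOVEQ
8: ✓ MOVCC  r2←0x46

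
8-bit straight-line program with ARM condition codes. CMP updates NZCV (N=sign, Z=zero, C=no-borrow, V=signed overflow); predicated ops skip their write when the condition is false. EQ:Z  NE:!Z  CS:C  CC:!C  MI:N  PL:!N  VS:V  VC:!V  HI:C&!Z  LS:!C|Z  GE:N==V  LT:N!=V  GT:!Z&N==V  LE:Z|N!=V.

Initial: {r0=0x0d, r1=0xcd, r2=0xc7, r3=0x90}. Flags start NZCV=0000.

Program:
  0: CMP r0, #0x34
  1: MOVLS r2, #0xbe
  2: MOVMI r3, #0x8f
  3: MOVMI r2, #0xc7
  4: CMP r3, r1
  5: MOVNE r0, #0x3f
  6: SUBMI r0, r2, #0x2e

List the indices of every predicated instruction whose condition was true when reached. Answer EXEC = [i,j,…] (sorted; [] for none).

EXEC = [1,2,3,5,6]

[0] flags=1000 → (cmp)
[1] flags=1000 LS?T → r2=0xbe
[2] flags=1000 MI?T → r3=0x8f
[3] flags=1000 MI?T → r2=0xc7
[4] flags=1000 → (cmp)
[5] flags=1000 NE?T → r0=0x3f
[6] flags=1000 MI?T → r0=0x99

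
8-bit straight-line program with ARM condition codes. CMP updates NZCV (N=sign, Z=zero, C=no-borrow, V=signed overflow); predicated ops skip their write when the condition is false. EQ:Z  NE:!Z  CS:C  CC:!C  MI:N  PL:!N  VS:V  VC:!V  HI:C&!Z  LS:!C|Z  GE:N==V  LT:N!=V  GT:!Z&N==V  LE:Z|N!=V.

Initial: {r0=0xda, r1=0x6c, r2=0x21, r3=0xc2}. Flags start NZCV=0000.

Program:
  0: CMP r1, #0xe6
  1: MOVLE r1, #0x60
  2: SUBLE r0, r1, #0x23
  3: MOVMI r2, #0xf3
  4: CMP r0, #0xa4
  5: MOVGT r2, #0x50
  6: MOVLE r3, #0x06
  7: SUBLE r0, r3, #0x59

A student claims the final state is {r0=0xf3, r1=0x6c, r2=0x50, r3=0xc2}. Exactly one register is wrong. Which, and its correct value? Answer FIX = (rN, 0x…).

FIX = (r0, 0xda)

0: ✓ CMP  NZCV=1001
1: · MOVLE
2: · SUBLE
3: ✓ MOVMI  r2←0xf3
4: ✓ CMP  NZCV=0010
5: ✓ MOVGT  r2←0x50
6: · MOVLE
7: · SUBLE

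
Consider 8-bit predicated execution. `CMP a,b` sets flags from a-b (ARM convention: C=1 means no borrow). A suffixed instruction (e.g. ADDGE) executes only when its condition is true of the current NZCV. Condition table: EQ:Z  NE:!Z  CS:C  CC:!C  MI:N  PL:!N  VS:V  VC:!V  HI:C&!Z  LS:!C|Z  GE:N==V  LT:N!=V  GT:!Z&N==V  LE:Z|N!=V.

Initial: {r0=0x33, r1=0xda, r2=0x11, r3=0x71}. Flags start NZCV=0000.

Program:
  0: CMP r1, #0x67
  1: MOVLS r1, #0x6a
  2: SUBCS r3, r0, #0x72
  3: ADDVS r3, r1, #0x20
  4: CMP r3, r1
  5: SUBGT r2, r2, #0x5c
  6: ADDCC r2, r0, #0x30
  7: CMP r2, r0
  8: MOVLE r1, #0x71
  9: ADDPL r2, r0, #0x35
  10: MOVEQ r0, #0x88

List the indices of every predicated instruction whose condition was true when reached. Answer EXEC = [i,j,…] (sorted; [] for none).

[0] flags=0011 → (cmp)
[1] flags=0011 LS?F → skip
[2] flags=0011 CS?T → r3=0xc1
[3] flags=0011 VS?T → r3=0xfa
[4] flags=0010 → (cmp)
[5] flags=0010 GT?T → r2=0xb5
[6] flags=0010 CC?F → skip
[7] flags=1010 → (cmp)
[8] flags=1010 LE?T → r1=0x71
[9] flags=1010 PL?F → skip
[10] flags=1010 EQ?F → skip

EXEC = [2,3,5,8]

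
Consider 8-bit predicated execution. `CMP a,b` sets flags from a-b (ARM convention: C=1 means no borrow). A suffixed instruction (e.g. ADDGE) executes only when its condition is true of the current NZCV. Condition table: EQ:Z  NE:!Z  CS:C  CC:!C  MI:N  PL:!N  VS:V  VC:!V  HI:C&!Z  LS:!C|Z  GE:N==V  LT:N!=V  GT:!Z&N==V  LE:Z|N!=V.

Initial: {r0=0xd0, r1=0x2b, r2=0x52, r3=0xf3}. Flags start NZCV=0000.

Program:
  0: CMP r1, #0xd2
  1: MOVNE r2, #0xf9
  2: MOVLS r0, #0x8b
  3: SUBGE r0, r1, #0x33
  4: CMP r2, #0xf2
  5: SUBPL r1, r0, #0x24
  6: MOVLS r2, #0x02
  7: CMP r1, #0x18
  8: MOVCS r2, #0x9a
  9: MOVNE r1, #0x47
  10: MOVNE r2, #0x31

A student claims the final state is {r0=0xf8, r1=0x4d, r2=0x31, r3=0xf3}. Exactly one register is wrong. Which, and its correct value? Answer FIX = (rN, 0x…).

FIX = (r1, 0x47)

[0] flags=0000 → (cmp)
[1] flags=0000 NE?T → r2=0xf9
[2] flags=0000 LS?T → r0=0x8b
[3] flags=0000 GE?T → r0=0xf8
[4] flags=0010 → (cmp)
[5] flags=0010 PL?T → r1=0xd4
[6] flags=0010 LS?F → skip
[7] flags=1010 → (cmp)
[8] flags=1010 CS?T → r2=0x9a
[9] flags=1010 NE?T → r1=0x47
[10] flags=1010 NE?T → r2=0x31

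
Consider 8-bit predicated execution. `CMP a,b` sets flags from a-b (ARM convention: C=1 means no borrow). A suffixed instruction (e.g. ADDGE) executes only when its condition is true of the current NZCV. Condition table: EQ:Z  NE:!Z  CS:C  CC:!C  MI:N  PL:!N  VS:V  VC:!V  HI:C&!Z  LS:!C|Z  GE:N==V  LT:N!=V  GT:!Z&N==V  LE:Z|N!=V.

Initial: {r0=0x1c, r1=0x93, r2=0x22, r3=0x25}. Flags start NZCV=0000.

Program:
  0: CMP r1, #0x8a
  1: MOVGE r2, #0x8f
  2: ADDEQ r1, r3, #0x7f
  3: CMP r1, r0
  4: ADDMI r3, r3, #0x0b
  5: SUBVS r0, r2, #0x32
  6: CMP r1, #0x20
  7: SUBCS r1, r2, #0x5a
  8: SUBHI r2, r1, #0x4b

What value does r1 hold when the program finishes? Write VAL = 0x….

VAL = 0x35

0: ✓ CMP  NZCV=0010
1: ✓ MOVGE  r2←0x8f
2: · ADDEQ
3: ✓ CMP  NZCV=0011
4: · ADDMI
5: ✓ SUBVS  r0←0x5d
6: ✓ CMP  NZCV=0011
7: ✓ SUBCS  r1←0x35
8: ✓ SUBHI  r2←0xea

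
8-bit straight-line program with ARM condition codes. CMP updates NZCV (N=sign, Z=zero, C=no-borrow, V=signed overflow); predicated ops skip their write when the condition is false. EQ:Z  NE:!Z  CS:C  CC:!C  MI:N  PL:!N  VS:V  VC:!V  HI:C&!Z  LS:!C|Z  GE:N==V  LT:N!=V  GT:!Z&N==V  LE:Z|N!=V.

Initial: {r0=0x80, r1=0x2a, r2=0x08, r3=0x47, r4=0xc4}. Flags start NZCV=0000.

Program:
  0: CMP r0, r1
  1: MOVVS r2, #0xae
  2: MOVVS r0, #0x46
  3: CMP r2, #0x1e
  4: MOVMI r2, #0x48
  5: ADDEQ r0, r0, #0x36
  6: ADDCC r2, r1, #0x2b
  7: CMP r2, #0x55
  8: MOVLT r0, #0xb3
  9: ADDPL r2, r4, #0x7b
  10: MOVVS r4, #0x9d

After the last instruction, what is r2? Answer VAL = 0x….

VAL = 0x48

[0] flags=0011 → (cmp)
[1] flags=0011 VS?T → r2=0xae
[2] flags=0011 VS?T → r0=0x46
[3] flags=1010 → (cmp)
[4] flags=1010 MI?T → r2=0x48
[5] flags=1010 EQ?F → skip
[6] flags=1010 CC?F → skip
[7] flags=1000 → (cmp)
[8] flags=1000 LT?T → r0=0xb3
[9] flags=1000 PL?F → skip
[10] flags=1000 VS?F → skip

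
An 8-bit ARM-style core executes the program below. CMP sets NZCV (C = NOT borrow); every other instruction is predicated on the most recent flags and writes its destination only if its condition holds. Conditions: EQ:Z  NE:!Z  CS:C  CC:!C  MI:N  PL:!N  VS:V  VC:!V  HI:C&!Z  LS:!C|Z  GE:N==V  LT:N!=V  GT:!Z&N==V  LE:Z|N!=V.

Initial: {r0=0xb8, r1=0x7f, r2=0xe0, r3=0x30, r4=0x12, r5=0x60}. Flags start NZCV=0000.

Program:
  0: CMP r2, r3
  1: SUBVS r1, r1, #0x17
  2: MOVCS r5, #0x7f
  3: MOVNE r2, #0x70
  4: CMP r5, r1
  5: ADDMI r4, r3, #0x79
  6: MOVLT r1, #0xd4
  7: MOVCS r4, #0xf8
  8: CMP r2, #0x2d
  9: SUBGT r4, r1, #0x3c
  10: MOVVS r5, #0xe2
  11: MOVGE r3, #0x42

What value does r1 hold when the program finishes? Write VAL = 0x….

VAL = 0x7f

[0] flags=1010 → (cmp)
[1] flags=1010 VS?F → skip
[2] flags=1010 CS?T → r5=0x7f
[3] flags=1010 NE?T → r2=0x70
[4] flags=0110 → (cmp)
[5] flags=0110 MI?F → skip
[6] flags=0110 LT?F → skip
[7] flags=0110 CS?T → r4=0xf8
[8] flags=0010 → (cmp)
[9] flags=0010 GT?T → r4=0x43
[10] flags=0010 VS?F → skip
[11] flags=0010 GE?T → r3=0x42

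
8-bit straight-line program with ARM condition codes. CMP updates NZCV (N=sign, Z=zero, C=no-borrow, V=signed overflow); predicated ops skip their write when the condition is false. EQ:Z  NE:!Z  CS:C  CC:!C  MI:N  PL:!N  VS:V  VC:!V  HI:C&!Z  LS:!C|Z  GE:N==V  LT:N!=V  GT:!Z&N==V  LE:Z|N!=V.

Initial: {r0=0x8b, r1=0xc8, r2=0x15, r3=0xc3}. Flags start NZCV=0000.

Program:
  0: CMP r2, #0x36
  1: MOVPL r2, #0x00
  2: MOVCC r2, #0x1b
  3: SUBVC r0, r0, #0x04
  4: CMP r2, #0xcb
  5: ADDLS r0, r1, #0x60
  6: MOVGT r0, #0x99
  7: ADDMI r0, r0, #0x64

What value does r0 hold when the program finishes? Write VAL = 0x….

VAL = 0x99

0: ✓ CMP  NZCV=1000
1: · MOVPL
2: ✓ MOVCC  r2←0x1b
3: ✓ SUBVC  r0←0x87
4: ✓ CMP  NZCV=0000
5: ✓ ADDLS  r0←0x28
6: ✓ MOVGT  r0←0x99
7: · ADDMI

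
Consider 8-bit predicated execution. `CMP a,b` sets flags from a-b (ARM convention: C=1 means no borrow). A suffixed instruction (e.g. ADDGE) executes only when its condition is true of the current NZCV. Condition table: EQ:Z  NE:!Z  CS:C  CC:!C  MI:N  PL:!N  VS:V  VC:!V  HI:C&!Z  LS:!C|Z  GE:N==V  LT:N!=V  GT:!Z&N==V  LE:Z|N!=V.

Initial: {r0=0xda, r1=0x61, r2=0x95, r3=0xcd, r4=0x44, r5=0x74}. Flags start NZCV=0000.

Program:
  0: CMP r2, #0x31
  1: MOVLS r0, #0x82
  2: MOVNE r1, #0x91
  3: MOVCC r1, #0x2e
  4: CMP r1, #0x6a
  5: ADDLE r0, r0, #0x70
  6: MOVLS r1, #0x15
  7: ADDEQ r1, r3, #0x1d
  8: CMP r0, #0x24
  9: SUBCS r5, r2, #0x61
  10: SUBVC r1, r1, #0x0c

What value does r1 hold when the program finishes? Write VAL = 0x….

VAL = 0x85

0: ✓ CMP  NZCV=0011
1: · MOVLS
2: ✓ MOVNE  r1←0x91
3: · MOVCC
4: ✓ CMP  NZCV=0011
5: ✓ ADDLE  r0←0x4a
6: · MOVLS
7: · ADDEQ
8: ✓ CMP  NZCV=0010
9: ✓ SUBCS  r5←0x34
10: ✓ SUBVC  r1←0x85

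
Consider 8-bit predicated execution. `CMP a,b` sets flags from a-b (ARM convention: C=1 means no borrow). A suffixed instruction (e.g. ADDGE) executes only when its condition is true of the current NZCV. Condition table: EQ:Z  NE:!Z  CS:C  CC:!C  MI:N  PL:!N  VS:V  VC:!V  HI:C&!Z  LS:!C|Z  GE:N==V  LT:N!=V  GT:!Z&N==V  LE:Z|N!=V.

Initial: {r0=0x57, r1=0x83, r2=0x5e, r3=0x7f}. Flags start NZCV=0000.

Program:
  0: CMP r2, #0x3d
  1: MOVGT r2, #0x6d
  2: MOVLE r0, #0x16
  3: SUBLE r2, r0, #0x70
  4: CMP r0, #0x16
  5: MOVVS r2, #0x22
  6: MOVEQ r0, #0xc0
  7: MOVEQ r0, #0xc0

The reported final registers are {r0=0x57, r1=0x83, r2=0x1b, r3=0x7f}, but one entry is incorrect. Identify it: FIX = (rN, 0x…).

FIX = (r2, 0x6d)

0: ✓ CMP  NZCV=0010
1: ✓ MOVGT  r2←0x6d
2: · MOVLE
3: · SUBLE
4: ✓ CMP  NZCV=0010
5: · MOVVS
6: · MOVEQ
7: · MOVEQ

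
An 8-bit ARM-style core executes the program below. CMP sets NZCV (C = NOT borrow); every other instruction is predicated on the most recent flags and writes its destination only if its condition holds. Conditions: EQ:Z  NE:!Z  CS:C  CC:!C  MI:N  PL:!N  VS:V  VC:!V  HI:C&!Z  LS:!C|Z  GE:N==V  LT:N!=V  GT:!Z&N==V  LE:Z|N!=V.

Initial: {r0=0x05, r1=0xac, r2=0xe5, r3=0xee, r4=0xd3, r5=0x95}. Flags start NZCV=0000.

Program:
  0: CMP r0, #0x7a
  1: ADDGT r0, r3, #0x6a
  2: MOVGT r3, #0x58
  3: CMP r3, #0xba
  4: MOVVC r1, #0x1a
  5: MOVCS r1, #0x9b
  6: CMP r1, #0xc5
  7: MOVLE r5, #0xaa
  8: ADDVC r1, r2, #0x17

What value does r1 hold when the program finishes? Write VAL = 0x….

VAL = 0xfc

0: ✓ CMP  NZCV=1000
1: · ADDGT
2: · MOVGT
3: ✓ CMP  NZCV=0010
4: ✓ MOVVC  r1←0x1a
5: ✓ MOVCS  r1←0x9b
6: ✓ CMP  NZCV=1000
7: ✓ MOVLE  r5←0xaa
8: ✓ ADDVC  r1←0xfc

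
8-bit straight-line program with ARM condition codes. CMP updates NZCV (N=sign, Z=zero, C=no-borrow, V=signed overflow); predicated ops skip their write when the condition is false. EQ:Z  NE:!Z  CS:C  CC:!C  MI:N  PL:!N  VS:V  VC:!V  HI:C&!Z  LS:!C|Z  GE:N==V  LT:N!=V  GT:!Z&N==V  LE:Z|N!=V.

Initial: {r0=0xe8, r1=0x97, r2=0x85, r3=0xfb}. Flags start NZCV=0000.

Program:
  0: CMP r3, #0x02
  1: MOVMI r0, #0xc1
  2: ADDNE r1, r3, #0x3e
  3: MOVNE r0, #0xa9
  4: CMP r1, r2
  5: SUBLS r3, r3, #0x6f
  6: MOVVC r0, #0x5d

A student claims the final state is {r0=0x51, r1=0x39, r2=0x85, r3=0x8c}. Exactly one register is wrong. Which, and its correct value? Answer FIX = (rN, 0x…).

FIX = (r0, 0xa9)

0: ✓ CMP  NZCV=1010
1: ✓ MOVMI  r0←0xc1
2: ✓ ADDNE  r1←0x39
3: ✓ MOVNE  r0←0xa9
4: ✓ CMP  NZCV=1001
5: ✓ SUBLS  r3←0x8c
6: · MOVVC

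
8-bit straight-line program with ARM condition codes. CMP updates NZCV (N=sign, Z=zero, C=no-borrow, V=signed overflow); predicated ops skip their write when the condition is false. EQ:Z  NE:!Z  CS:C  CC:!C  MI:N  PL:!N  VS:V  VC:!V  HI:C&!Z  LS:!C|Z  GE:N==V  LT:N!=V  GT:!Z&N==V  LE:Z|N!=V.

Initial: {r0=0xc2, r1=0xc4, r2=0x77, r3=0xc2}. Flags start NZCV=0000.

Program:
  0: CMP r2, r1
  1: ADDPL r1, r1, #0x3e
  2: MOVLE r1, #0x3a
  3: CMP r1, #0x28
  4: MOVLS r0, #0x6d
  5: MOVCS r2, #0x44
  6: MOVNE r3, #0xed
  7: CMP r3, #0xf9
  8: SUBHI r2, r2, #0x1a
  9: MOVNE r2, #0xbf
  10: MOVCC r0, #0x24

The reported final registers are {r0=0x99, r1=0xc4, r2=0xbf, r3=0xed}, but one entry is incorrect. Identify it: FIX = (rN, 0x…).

FIX = (r0, 0x24)

[0] flags=1001 → (cmp)
[1] flags=1001 PL?F → skip
[2] flags=1001 LE?F → skip
[3] flags=1010 → (cmp)
[4] flags=1010 LS?F → skip
[5] flags=1010 CS?T → r2=0x44
[6] flags=1010 NE?T → r3=0xed
[7] flags=1000 → (cmp)
[8] flags=1000 HI?F → skip
[9] flags=1000 NE?T → r2=0xbf
[10] flags=1000 CC?T → r0=0x24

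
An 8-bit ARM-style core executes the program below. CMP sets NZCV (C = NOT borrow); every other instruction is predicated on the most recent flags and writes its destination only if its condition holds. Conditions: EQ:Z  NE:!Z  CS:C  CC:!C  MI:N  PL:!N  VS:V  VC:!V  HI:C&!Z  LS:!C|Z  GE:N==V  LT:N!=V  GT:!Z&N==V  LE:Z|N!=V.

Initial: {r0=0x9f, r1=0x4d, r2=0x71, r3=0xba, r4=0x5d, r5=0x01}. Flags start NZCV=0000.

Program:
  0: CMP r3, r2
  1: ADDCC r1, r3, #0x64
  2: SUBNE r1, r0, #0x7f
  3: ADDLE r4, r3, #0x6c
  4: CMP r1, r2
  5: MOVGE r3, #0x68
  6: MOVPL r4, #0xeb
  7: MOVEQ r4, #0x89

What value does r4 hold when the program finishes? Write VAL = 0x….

VAL = 0x26

[0] flags=0011 → (cmp)
[1] flags=0011 CC?F → skip
[2] flags=0011 NE?T → r1=0x20
[3] flags=0011 LE?T → r4=0x26
[4] flags=1000 → (cmp)
[5] flags=1000 GE?F → skip
[6] flags=1000 PL?F → skip
[7] flags=1000 EQ?F → skip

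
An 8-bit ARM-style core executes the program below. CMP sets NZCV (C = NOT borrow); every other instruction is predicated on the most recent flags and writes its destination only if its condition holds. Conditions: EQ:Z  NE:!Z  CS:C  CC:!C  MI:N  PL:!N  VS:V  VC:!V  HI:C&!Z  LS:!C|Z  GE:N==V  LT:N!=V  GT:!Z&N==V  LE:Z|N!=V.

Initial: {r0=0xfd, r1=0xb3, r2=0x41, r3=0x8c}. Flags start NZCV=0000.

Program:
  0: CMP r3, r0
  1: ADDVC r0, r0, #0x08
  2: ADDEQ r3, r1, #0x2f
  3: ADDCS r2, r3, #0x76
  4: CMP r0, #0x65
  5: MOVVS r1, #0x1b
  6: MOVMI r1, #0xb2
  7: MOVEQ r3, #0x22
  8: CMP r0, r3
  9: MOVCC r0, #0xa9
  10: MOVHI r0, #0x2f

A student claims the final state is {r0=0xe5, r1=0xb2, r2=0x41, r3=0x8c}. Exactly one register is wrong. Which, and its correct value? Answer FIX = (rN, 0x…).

FIX = (r0, 0xa9)

0: ✓ CMP  NZCV=1000
1: ✓ ADDVC  r0←0x05
2: · ADDEQ
3: · ADDCS
4: ✓ CMP  NZCV=1000
5: · MOVVS
6: ✓ MOVMI  r1←0xb2
7: · MOVEQ
8: ✓ CMP  NZCV=0000
9: ✓ MOVCC  r0←0xa9
10: · MOVHI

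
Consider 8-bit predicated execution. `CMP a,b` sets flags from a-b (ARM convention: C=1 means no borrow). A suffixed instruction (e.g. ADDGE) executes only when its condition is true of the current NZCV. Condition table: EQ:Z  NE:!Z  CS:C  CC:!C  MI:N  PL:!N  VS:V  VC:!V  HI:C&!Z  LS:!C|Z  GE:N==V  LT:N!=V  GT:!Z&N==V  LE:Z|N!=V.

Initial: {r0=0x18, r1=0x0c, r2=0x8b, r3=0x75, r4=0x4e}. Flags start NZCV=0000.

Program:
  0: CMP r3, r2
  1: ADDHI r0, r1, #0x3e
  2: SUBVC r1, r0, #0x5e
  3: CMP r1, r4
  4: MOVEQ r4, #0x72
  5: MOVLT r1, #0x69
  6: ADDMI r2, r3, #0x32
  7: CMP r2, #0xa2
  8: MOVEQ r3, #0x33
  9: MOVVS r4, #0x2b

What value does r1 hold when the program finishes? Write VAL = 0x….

0: ✓ CMP  NZCV=1001
1: · ADDHI
2: · SUBVC
3: ✓ CMP  NZCV=1000
4: · MOVEQ
5: ✓ MOVLT  r1←0x69
6: ✓ ADDMI  r2←0xa7
7: ✓ CMP  NZCV=0010
8: · MOVEQ
9: · MOVVS

VAL = 0x69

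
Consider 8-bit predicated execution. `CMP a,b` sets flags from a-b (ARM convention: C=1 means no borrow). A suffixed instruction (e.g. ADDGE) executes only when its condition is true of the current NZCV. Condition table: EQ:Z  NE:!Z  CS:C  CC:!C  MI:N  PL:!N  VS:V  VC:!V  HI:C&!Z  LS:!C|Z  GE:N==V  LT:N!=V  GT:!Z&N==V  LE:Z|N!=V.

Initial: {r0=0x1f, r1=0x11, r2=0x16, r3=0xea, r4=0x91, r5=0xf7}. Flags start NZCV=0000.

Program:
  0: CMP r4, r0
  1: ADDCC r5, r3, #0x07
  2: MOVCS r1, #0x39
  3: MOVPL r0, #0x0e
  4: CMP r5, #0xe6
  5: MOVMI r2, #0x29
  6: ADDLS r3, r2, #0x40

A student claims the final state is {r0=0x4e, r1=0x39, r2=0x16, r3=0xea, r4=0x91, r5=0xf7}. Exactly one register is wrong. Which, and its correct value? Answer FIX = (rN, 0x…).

0: ✓ CMP  NZCV=0011
1: · ADDCC
2: ✓ MOVCS  r1←0x39
3: ✓ MOVPL  r0←0x0e
4: ✓ CMP  NZCV=0010
5: · MOVMI
6: · ADDLS

FIX = (r0, 0x0e)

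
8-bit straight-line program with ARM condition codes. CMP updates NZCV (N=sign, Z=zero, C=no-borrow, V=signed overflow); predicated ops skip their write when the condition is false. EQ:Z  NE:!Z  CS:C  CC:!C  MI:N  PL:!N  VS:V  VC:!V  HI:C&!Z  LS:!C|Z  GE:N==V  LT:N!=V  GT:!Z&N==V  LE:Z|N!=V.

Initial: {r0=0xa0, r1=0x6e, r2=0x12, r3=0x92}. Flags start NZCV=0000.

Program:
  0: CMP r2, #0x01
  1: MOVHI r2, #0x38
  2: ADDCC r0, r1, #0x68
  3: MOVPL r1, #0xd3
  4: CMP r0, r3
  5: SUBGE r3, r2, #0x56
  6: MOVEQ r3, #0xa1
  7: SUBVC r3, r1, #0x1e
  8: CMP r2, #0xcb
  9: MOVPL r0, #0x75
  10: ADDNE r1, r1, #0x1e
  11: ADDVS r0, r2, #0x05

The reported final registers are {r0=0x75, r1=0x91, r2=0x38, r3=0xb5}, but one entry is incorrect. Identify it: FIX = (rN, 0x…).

FIX = (r1, 0xf1)

[0] flags=0010 → (cmp)
[1] flags=0010 HI?T → r2=0x38
[2] flags=0010 CC?F → skip
[3] flags=0010 PL?T → r1=0xd3
[4] flags=0010 → (cmp)
[5] flags=0010 GE?T → r3=0xe2
[6] flags=0010 EQ?F → skip
[7] flags=0010 VC?T → r3=0xb5
[8] flags=0000 → (cmp)
[9] flags=0000 PL?T → r0=0x75
[10] flags=0000 NE?T → r1=0xf1
[11] flags=0000 VS?F → skip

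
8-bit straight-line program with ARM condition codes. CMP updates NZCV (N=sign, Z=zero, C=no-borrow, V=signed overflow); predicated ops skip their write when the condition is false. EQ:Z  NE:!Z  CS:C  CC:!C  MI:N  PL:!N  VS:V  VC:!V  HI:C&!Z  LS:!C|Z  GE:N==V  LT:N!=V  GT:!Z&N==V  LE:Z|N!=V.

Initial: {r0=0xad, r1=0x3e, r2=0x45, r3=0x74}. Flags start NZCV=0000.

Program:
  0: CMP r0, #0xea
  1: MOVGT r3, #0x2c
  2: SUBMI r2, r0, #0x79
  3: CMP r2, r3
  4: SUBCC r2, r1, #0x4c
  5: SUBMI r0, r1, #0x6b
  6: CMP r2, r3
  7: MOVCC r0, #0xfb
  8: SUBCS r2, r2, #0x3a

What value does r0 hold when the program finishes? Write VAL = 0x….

VAL = 0xd3

0: ✓ CMP  NZCV=1000
1: · MOVGT
2: ✓ SUBMI  r2←0x34
3: ✓ CMP  NZCV=1000
4: ✓ SUBCC  r2←0xf2
5: ✓ SUBMI  r0←0xd3
6: ✓ CMP  NZCV=0011
7: · MOVCC
8: ✓ SUBCS  r2←0xb8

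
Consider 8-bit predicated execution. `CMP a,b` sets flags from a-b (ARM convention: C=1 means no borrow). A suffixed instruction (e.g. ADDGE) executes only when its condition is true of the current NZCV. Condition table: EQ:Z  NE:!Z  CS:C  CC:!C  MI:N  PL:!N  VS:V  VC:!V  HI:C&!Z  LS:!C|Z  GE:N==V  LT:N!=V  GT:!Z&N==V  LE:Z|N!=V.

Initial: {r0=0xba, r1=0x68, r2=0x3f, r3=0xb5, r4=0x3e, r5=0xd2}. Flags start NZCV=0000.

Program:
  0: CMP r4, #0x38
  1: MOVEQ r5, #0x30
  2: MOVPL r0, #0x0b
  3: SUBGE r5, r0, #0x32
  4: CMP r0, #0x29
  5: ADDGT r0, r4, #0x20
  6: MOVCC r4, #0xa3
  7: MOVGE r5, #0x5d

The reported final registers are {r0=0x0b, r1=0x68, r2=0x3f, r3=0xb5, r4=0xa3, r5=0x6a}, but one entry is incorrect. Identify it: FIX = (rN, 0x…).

0: ✓ CMP  NZCV=0010
1: · MOVEQ
2: ✓ MOVPL  r0←0x0b
3: ✓ SUBGE  r5←0xd9
4: ✓ CMP  NZCV=1000
5: · ADDGT
6: ✓ MOVCC  r4←0xa3
7: · MOVGE

FIX = (r5, 0xd9)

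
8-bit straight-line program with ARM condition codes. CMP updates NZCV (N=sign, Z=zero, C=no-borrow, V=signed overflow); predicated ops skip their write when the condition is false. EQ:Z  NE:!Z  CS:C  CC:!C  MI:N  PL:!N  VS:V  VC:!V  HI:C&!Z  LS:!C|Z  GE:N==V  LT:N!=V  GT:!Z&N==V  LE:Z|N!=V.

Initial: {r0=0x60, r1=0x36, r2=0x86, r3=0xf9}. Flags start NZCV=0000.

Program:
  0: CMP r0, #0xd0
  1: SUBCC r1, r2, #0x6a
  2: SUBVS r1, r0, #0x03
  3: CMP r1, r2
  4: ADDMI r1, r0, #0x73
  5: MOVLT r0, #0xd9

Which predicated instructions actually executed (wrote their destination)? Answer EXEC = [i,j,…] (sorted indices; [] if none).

EXEC = [1,2,4]

0: ✓ CMP  NZCV=1001
1: ✓ SUBCC  r1←0x1c
2: ✓ SUBVS  r1←0x5d
3: ✓ CMP  NZCV=1001
4: ✓ ADDMI  r1←0xd3
5: · MOVLT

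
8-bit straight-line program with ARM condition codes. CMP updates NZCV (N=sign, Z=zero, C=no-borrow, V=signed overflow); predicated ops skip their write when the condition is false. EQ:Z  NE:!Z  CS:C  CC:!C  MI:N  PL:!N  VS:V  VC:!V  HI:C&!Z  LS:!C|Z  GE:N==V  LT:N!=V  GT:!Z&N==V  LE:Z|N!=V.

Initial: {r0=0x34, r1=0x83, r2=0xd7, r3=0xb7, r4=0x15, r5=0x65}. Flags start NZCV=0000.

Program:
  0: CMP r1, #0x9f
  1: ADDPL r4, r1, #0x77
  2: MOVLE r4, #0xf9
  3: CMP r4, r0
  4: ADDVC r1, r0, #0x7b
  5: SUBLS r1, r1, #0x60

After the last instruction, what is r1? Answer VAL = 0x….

VAL = 0xaf

0: ✓ CMP  NZCV=1000
1: · ADDPL
2: ✓ MOVLE  r4←0xf9
3: ✓ CMP  NZCV=1010
4: ✓ ADDVC  r1←0xaf
5: · SUBLS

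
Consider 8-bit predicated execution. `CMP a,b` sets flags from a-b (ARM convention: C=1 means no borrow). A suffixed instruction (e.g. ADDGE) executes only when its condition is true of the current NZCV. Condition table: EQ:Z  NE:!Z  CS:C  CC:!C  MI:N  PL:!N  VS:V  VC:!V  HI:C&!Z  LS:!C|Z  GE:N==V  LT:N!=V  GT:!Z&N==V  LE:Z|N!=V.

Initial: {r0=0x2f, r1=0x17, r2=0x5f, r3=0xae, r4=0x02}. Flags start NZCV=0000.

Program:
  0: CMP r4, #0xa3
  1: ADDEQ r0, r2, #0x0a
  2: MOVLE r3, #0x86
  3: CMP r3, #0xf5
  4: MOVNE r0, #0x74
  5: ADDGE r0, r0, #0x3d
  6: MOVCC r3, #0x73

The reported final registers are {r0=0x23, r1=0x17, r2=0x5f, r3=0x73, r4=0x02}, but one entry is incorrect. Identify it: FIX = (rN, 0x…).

[0] flags=0000 → (cmp)
[1] flags=0000 EQ?F → skip
[2] flags=0000 LE?F → skip
[3] flags=1000 → (cmp)
[4] flags=1000 NE?T → r0=0x74
[5] flags=1000 GE?F → skip
[6] flags=1000 CC?T → r3=0x73

FIX = (r0, 0x74)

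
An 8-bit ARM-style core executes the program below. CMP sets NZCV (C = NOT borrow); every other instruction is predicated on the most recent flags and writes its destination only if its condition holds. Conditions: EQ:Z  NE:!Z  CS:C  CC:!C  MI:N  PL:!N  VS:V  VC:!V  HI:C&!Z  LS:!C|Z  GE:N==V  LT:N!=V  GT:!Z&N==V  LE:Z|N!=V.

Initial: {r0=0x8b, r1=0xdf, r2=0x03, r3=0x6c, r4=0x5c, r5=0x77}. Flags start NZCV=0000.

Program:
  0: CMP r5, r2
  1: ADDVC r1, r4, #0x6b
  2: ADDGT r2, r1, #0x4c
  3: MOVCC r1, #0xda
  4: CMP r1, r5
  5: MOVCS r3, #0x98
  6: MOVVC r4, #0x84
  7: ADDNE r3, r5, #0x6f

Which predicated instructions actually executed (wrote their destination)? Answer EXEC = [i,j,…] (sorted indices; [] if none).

EXEC = [1,2,5,7]

0: ✓ CMP  NZCV=0010
1: ✓ ADDVC  r1←0xc7
2: ✓ ADDGT  r2←0x13
3: · MOVCC
4: ✓ CMP  NZCV=0011
5: ✓ MOVCS  r3←0x98
6: · MOVVC
7: ✓ ADDNE  r3←0xe6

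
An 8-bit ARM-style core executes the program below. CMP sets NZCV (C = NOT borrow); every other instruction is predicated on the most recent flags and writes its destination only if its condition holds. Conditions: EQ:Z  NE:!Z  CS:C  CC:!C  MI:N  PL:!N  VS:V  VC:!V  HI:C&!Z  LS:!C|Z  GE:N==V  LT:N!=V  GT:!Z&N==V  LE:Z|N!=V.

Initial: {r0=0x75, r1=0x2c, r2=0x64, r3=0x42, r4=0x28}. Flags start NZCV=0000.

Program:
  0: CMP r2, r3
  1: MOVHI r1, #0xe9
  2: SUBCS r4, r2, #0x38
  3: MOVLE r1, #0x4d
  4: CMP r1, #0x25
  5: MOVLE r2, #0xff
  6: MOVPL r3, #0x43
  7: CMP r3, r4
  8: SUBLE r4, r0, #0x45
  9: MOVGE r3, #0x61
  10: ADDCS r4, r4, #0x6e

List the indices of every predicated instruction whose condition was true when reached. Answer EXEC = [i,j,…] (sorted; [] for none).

EXEC = [1,2,5,9,10]

0: ✓ CMP  NZCV=0010
1: ✓ MOVHI  r1←0xe9
2: ✓ SUBCS  r4←0x2c
3: · MOVLE
4: ✓ CMP  NZCV=1010
5: ✓ MOVLE  r2←0xff
6: · MOVPL
7: ✓ CMP  NZCV=0010
8: · SUBLE
9: ✓ MOVGE  r3←0x61
10: ✓ ADDCS  r4←0x9a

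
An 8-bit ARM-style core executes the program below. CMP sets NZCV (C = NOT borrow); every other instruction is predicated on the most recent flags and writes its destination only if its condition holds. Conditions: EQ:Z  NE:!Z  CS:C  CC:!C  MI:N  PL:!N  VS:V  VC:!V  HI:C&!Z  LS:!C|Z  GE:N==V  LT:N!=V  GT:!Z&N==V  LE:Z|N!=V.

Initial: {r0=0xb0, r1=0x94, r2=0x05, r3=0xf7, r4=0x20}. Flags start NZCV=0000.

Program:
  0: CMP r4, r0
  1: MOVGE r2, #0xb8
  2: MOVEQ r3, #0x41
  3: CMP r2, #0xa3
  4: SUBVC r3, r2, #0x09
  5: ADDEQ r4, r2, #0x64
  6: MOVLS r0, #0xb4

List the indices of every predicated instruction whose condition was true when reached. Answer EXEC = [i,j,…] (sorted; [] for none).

[0] flags=0000 → (cmp)
[1] flags=0000 GE?T → r2=0xb8
[2] flags=0000 EQ?F → skip
[3] flags=0010 → (cmp)
[4] flags=0010 VC?T → r3=0xaf
[5] flags=0010 EQ?F → skip
[6] flags=0010 LS?F → skip

EXEC = [1,4]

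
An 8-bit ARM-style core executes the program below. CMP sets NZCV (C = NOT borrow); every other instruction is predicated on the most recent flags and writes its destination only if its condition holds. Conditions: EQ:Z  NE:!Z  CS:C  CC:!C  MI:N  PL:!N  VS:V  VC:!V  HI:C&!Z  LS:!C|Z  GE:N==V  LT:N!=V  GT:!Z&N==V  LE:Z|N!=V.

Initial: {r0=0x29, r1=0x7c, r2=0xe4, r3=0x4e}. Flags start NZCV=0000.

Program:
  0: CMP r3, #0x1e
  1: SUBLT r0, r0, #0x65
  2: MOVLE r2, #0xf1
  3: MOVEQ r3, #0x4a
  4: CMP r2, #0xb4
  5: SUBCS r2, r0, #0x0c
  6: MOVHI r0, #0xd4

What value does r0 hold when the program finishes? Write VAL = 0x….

0: ✓ CMP  NZCV=0010
1: · SUBLT
2: · MOVLE
3: · MOVEQ
4: ✓ CMP  NZCV=0010
5: ✓ SUBCS  r2←0x1d
6: ✓ MOVHI  r0←0xd4

VAL = 0xd4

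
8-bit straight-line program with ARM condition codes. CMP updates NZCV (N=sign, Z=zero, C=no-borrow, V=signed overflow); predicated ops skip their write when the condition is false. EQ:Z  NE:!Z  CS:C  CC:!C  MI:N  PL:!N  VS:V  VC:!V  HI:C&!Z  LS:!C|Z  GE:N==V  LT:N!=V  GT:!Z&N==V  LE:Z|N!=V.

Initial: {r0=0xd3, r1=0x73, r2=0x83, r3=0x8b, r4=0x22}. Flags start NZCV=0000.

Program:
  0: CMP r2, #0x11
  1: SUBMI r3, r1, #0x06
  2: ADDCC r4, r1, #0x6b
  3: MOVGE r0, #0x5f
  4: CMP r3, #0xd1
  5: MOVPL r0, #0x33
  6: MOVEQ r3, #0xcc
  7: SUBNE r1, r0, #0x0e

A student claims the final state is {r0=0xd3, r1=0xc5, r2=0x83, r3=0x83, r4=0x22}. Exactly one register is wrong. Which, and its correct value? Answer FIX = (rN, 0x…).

FIX = (r3, 0x8b)

[0] flags=0011 → (cmp)
[1] flags=0011 MI?F → skip
[2] flags=0011 CC?F → skip
[3] flags=0011 GE?F → skip
[4] flags=1000 → (cmp)
[5] flags=1000 PL?F → skip
[6] flags=1000 EQ?F → skip
[7] flags=1000 NE?T → r1=0xc5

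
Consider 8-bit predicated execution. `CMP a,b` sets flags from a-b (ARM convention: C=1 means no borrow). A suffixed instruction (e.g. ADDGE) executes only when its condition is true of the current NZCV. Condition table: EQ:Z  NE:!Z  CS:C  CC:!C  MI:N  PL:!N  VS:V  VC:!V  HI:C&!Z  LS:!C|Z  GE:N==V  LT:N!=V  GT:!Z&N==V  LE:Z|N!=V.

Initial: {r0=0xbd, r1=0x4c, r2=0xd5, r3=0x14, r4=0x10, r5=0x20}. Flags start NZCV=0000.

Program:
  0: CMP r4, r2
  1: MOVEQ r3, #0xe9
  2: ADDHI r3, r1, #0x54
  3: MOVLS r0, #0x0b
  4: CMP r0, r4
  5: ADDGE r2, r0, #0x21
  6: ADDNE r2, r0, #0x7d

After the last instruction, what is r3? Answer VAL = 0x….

[0] flags=0000 → (cmp)
[1] flags=0000 EQ?F → skip
[2] flags=0000 HI?F → skip
[3] flags=0000 LS?T → r0=0x0b
[4] flags=1000 → (cmp)
[5] flags=1000 GE?F → skip
[6] flags=1000 NE?T → r2=0x88

VAL = 0x14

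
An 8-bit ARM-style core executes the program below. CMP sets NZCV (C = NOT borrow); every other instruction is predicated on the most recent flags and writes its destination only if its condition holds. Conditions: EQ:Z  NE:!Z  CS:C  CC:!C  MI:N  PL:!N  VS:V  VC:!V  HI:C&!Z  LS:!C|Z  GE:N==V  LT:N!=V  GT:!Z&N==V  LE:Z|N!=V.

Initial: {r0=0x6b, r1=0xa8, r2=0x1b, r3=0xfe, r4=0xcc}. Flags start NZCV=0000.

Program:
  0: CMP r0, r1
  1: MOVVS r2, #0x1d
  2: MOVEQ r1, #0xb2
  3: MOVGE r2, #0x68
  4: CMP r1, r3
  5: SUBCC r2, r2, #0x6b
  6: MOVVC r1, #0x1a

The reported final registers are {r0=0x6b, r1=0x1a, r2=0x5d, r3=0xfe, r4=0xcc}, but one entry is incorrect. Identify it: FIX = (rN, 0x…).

[0] flags=1001 → (cmp)
[1] flags=1001 VS?T → r2=0x1d
[2] flags=1001 EQ?F → skip
[3] flags=1001 GE?T → r2=0x68
[4] flags=1000 → (cmp)
[5] flags=1000 CC?T → r2=0xfd
[6] flags=1000 VC?T → r1=0x1a

FIX = (r2, 0xfd)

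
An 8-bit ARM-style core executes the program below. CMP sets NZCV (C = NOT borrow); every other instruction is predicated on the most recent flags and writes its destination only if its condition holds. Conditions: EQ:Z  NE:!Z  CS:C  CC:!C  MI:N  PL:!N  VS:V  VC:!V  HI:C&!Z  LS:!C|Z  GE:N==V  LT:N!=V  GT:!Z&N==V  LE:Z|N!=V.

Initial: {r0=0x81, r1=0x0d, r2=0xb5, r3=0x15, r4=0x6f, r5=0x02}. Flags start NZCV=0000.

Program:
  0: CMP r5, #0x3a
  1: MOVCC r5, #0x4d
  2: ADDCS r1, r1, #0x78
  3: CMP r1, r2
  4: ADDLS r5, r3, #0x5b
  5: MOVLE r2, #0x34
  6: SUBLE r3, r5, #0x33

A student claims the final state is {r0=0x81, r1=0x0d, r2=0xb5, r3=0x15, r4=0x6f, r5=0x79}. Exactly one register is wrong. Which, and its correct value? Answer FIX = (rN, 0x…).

FIX = (r5, 0x70)

[0] flags=1000 → (cmp)
[1] flags=1000 CC?T → r5=0x4d
[2] flags=1000 CS?F → skip
[3] flags=0000 → (cmp)
[4] flags=0000 LS?T → r5=0x70
[5] flags=0000 LE?F → skip
[6] flags=0000 LE?F → skip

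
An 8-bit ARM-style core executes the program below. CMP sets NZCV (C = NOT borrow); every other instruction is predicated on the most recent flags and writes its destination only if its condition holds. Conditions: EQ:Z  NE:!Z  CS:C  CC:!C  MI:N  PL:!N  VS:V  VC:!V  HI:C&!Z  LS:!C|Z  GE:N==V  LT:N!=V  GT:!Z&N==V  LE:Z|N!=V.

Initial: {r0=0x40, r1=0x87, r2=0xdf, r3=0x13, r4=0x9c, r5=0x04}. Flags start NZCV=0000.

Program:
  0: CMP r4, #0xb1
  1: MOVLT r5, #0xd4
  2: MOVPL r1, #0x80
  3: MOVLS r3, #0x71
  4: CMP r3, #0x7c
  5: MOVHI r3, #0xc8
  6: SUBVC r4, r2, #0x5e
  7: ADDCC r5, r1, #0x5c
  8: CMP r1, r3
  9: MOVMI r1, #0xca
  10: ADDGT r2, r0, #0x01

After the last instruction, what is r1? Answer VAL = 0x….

[0] flags=1000 → (cmp)
[1] flags=1000 LT?T → r5=0xd4
[2] flags=1000 PL?F → skip
[3] flags=1000 LS?T → r3=0x71
[4] flags=1000 → (cmp)
[5] flags=1000 HI?F → skip
[6] flags=1000 VC?T → r4=0x81
[7] flags=1000 CC?T → r5=0xe3
[8] flags=0011 → (cmp)
[9] flags=0011 MI?F → skip
[10] flags=0011 GT?F → skip

VAL = 0x87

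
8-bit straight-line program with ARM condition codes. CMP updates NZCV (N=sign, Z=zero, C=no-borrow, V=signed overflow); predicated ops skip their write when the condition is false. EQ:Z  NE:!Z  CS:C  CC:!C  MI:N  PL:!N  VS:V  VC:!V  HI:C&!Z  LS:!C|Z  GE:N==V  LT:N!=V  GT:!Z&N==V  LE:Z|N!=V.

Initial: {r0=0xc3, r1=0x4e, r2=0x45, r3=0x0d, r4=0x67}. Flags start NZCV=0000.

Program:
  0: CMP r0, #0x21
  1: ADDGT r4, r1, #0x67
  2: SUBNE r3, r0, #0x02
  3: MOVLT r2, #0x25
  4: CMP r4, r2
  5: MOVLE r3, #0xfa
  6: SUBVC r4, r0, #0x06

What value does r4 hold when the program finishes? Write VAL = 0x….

[0] flags=1010 → (cmp)
[1] flags=1010 GT?F → skip
[2] flags=1010 NE?T → r3=0xc1
[3] flags=1010 LT?T → r2=0x25
[4] flags=0010 → (cmp)
[5] flags=0010 LE?F → skip
[6] flags=0010 VC?T → r4=0xbd

VAL = 0xbd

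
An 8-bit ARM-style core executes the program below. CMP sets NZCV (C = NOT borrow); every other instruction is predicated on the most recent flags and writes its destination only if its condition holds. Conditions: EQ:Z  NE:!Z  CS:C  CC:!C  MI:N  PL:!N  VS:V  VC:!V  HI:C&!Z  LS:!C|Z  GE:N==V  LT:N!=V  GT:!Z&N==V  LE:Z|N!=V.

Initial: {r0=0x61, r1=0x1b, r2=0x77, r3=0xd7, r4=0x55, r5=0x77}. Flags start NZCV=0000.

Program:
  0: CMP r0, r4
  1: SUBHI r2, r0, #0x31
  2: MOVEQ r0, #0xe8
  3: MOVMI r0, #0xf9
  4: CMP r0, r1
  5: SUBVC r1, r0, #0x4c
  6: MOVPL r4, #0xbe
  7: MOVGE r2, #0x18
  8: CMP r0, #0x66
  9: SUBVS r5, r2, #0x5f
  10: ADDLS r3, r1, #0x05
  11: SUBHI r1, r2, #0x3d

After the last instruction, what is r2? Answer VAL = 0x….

0: ✓ CMP  NZCV=0010
1: ✓ SUBHI  r2←0x30
2: · MOVEQ
3: · MOVMI
4: ✓ CMP  NZCV=0010
5: ✓ SUBVC  r1←0x15
6: ✓ MOVPL  r4←0xbe
7: ✓ MOVGE  r2←0x18
8: ✓ CMP  NZCV=1000
9: · SUBVS
10: ✓ ADDLS  r3←0x1a
11: · SUBHI

VAL = 0x18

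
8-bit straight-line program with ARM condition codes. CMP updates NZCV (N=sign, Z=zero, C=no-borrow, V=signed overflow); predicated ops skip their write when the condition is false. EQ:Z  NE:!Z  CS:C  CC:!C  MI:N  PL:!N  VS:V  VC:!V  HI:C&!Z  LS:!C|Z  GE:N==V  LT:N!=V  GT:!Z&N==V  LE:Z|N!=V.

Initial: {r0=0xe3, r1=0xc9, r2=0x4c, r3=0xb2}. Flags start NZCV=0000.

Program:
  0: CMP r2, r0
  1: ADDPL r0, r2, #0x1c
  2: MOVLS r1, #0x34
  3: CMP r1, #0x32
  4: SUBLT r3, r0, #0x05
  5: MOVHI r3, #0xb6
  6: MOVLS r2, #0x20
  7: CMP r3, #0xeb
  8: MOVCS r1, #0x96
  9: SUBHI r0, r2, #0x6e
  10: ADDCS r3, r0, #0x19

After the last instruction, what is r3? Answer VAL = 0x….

0: ✓ CMP  NZCV=0000
1: ✓ ADDPL  r0←0x68
2: ✓ MOVLS  r1←0x34
3: ✓ CMP  NZCV=0010
4: · SUBLT
5: ✓ MOVHI  r3←0xb6
6: · MOVLS
7: ✓ CMP  NZCV=1000
8: · MOVCS
9: · SUBHI
10: · ADDCS

VAL = 0xb6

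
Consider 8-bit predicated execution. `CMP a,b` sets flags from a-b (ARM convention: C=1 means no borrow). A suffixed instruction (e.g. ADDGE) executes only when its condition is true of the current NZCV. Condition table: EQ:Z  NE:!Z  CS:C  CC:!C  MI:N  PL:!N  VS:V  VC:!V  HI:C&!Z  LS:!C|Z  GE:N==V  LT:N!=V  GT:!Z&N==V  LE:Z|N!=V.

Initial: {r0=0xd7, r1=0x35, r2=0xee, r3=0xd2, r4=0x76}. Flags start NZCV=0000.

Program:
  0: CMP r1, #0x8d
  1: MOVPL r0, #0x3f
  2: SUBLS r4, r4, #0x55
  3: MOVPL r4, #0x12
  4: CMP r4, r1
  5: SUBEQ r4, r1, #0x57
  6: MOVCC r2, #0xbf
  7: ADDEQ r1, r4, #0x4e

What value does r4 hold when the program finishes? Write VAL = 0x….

VAL = 0x21

0: ✓ CMP  NZCV=1001
1: · MOVPL
2: ✓ SUBLS  r4←0x21
3: · MOVPL
4: ✓ CMP  NZCV=1000
5: · SUBEQ
6: ✓ MOVCC  r2←0xbf
7: · ADDEQ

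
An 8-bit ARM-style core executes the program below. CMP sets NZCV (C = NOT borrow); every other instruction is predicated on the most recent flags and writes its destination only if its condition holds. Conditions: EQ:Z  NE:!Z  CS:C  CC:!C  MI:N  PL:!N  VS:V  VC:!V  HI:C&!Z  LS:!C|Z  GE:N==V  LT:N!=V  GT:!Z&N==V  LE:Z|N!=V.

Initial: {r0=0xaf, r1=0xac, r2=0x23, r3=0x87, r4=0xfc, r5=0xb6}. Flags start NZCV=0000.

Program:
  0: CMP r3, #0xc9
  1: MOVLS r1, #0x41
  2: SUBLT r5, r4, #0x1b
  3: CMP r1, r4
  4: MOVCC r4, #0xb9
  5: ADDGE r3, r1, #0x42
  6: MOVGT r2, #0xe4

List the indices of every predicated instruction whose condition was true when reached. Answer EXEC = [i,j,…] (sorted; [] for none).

EXEC = [1,2,4,5,6]

[0] flags=1000 → (cmp)
[1] flags=1000 LS?T → r1=0x41
[2] flags=1000 LT?T → r5=0xe1
[3] flags=0000 → (cmp)
[4] flags=0000 CC?T → r4=0xb9
[5] flags=0000 GE?T → r3=0x83
[6] flags=0000 GT?T → r2=0xe4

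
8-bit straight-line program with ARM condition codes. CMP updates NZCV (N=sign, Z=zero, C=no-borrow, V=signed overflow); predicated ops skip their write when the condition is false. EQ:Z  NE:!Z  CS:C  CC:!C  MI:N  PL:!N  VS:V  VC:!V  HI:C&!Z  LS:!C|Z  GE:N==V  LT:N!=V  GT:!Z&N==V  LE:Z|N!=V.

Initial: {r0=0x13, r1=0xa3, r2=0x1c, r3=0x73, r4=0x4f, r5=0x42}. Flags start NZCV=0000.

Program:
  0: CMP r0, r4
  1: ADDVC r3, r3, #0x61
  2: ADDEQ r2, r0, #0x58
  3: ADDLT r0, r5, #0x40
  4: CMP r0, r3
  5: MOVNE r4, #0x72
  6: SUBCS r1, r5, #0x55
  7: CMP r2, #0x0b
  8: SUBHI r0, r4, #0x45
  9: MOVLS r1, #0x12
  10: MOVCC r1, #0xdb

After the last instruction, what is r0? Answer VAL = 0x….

[0] flags=1000 → (cmp)
[1] flags=1000 VC?T → r3=0xd4
[2] flags=1000 EQ?F → skip
[3] flags=1000 LT?T → r0=0x82
[4] flags=1000 → (cmp)
[5] flags=1000 NE?T → r4=0x72
[6] flags=1000 CS?F → skip
[7] flags=0010 → (cmp)
[8] flags=0010 HI?T → r0=0x2d
[9] flags=0010 LS?F → skip
[10] flags=0010 CC?F → skip

VAL = 0x2d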